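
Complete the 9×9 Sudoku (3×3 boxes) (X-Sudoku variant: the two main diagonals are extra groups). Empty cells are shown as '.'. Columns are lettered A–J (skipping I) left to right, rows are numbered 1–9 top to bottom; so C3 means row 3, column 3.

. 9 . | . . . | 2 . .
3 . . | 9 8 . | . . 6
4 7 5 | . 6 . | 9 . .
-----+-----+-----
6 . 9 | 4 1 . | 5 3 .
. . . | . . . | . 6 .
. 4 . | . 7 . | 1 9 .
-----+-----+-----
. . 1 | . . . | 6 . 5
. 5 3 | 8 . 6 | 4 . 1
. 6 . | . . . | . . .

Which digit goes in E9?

5

C2 = 2 (sole candidate).
G2 = 7 (sole candidate).
H2 = 4 (sole candidate).
G5 = 8 (sole candidate).
C6 = 8 (sole candidate).
J6 = 2 (sole candidate).
G9 = 3 (sole candidate).
C1 = 6 (sole candidate).
B2 = 1 (sole candidate).
F2 = 5 (sole candidate).
B4 = 2 (sole candidate).
F4 = 8 (sole candidate).
J4 = 7 (sole candidate).
B5 = 3 (sole candidate).
C5 = 7 (sole candidate).
E5 = 2 (sole candidate).
F5 = 9 (sole candidate).
J5 = 4 (sole candidate).
A6 = 5 (sole candidate).
F6 = 3 (sole candidate).
B7 = 8 (sole candidate).
E8 = 9 (sole candidate).
H8 = 7 (sole candidate).
A9 = 7 (sole candidate).
C9 = 4 (sole candidate).
E9 = 5: row 9 has {3,4,6,7}; col 5 has {1,2,6,7,8,9}; box has {6,8,9} → only 5 remains.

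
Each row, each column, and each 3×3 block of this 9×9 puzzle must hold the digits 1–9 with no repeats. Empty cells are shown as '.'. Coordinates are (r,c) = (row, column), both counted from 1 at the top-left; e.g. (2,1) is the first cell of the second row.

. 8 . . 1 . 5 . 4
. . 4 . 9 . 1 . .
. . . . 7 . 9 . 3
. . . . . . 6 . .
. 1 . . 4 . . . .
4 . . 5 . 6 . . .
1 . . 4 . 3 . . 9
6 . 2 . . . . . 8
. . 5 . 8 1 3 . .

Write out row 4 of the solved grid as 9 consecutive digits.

893127645

(1,6) = 2 (sole candidate).
(7,2) = 7 (sole candidate).
(7,3) = 8 (sole candidate).
(7,7) = 2 (sole candidate).
(8,5) = 5 (sole candidate).
(9,1) = 9 (sole candidate).
(9,2) = 4 (sole candidate).
(7,5) = 6 (sole candidate).
(7,8) = 5 (sole candidate).
(8,2) = 3 (sole candidate).
(1,3) = 9 (hidden single in row 1).
(3,3) = 1 (hidden single in row 3).
(3,6) = 4 (hidden single in row 3).
(4,8) = 4: in row 4, 4 can only go here (every other open cell in that row sees a 4).
(5,3) = 6 (hidden single in row 5).
(8,8) = 1 (hidden single in row 8).
(8,7) = 4 (hidden single in row 8).
(6,9) = 1 (hidden single in row 6).
(4,4) = 1: in row 4, 1 can only go here (every other open cell in that row sees a 1).
(9,4) = 2 (hidden single in row 9).
(2,6) = 5 (hidden single in column 6).
Singles propagation stalls; (4,3) is still open with candidates {3,7}.
  Try (4,3) = 7: this forces (6,3)=3, (6,5)=2, (4,5)=3, (6,2)=9, (4,6)=9, (8,6)=7, (5,6)=8, (5,7)=7; then (5,4) has no candidate left — contradiction.
So (4,3) = 3.
(4,5) = 2: row 4 has {1,3,4,6}; col 5 has {1,4,5,6,7,8,9}; box has {1,4,5,6} → only 2 remains.
(6,3) = 7 (sole candidate).
(6,5) = 3 (sole candidate).
(6,7) = 8 (sole candidate).
(5,7) = 7 (sole candidate).
(4,9) = 5: row 4 has {1,2,3,4,6}; col 9 has {1,3,4,8,9}; box has {1,4,6,7,8} → only 5 remains.
(5,9) = 2 (sole candidate).
(6,8) = 9 (sole candidate).
(4,1) = 8: row 4 has {1,2,3,4,5,6}; col 1 has {1,4,6,9}; box has {1,3,4,6,7} → only 8 remains.
(4,2) = 9: row 4 has {1,2,3,4,5,6,8}; col 2 has {1,3,4,7,8}; box has {1,3,4,6,7,8} → only 9 remains.
(4,6) = 7: row 4 has {1,2,3,4,5,6,8,9}; col 6 has {1,2,3,4,5,6}; box has {1,2,3,4,5,6} → only 7 remains.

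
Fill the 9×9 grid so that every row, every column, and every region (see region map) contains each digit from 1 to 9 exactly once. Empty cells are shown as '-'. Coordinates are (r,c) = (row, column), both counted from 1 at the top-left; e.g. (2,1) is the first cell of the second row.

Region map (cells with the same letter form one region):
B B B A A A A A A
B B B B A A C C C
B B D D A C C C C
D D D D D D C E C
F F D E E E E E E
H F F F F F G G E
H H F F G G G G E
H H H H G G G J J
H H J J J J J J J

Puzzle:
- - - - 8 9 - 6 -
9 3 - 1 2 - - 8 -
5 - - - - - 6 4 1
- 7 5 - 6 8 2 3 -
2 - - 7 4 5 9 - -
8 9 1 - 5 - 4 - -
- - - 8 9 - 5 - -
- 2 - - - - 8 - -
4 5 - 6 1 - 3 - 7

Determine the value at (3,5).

7

(1,1) = 7: row 1 has {6,8,9}; col 1 has {2,4,5,8,9}; region has {1,3,5,9} → only 7 remains.
(1,2) = 4: row 1 has {6,7,8,9}; col 2 has {2,3,5,7,9}; region has {1,3,5,7,9} → only 4 remains.
(1,3) = 2: row 1 has {4,6,7,8,9}; col 3 has {1,5}; region has {1,3,4,5,7,9} → only 2 remains.
(1,7) = 1: row 1 has {2,4,6,7,8,9}; col 7 has {2,3,4,5,6,8,9}; region has {2,6,8,9} → only 1 remains.
(2,3) = 6: row 2 has {1,2,3,8,9}; col 3 has {1,2,5}; region has {1,2,3,4,5,7,9} → only 6 remains.
(2,7) = 7: row 2 has {1,2,3,6,8,9}; col 7 has {1,2,3,4,5,6,8,9}; region has {1,2,4,6,8} → only 7 remains.
(2,9) = 5: row 2 has {1,2,3,6,7,8,9}; col 9 has {1,7}; region has {1,2,4,6,7,8} → only 5 remains.
(3,2) = 8: row 3 has {1,4,5,6}; col 2 has {2,3,4,5,7,9}; region has {1,2,3,4,5,6,7,9} → only 8 remains.
(3,6) = 3: row 3 has {1,4,5,6,8}; col 6 has {5,8,9}; region has {1,2,4,5,6,7,8} → only 3 remains.
(4,1) = 1: row 4 has {2,3,5,6,7,8}; col 1 has {2,4,5,7,8,9}; region has {5,6,7,8} → only 1 remains.
(4,9) = 9: row 4 has {1,2,3,5,6,7,8}; col 9 has {1,5,7}; region has {1,2,3,4,5,6,7,8} → only 9 remains.
(5,2) = 6: row 5 has {2,4,5,7,9}; col 2 has {2,3,4,5,7,8,9}; region has {1,2,5,8,9} → only 6 remains.
(5,3) = 3: row 5 has {2,4,5,6,7,9}; col 3 has {1,2,5,6}; region has {1,5,6,7,8} → only 3 remains.
(5,8) = 1: row 5 has {2,3,4,5,6,7,9}; col 8 has {3,4,6,8}; region has {3,4,5,7,9} → only 1 remains.
(5,9) = 8: row 5 has {1,2,3,4,5,6,7,9}; col 9 has {1,5,7,9}; region has {1,3,4,5,7,9} → only 8 remains.
(6,4) = 3: row 6 has {1,4,5,8,9}; col 4 has {1,6,7,8}; region has {1,2,5,6,8,9} → only 3 remains.
(6,6) = 7: row 6 has {1,3,4,5,8,9}; col 6 has {3,5,8,9}; region has {1,2,3,5,6,8,9} → only 7 remains.
(6,8) = 2: row 6 has {1,3,4,5,7,8,9}; col 8 has {1,3,4,6,8}; region has {4,5,8,9} → only 2 remains.
(6,9) = 6: row 6 has {1,2,3,4,5,7,8,9}; col 9 has {1,5,7,8,9}; region has {1,3,4,5,7,8,9} → only 6 remains.
(7,2) = 1: row 7 has {5,8,9}; col 2 has {2,3,4,5,6,7,8,9}; region has {2,4,5,8} → only 1 remains.
(7,3) = 4: row 7 has {1,5,8,9}; col 3 has {1,2,3,5,6}; region has {1,2,3,5,6,7,8,9} → only 4 remains.
(7,6) = 6: row 7 has {1,4,5,8,9}; col 6 has {3,5,7,8,9}; region has {2,4,5,8,9} → only 6 remains.
(7,8) = 7: row 7 has {1,4,5,6,8,9}; col 8 has {1,2,3,4,6,8}; region has {2,4,5,6,8,9} → only 7 remains.
(7,9) = 2: row 7 has {1,4,5,6,7,8,9}; col 9 has {1,5,6,7,8,9}; region has {1,3,4,5,6,7,8,9} → only 2 remains.
(8,4) = 9: row 8 has {2,8}; col 4 has {1,3,6,7,8}; region has {1,2,4,5,8} → only 9 remains.
(8,5) = 3: row 8 has {2,8,9}; col 5 has {1,2,4,5,6,8,9}; region has {2,4,5,6,7,8,9} → only 3 remains.
(8,6) = 1: row 8 has {2,3,8,9}; col 6 has {3,5,6,7,8,9}; region has {2,3,4,5,6,7,8,9} → only 1 remains.
(8,8) = 5: row 8 has {1,2,3,8,9}; col 8 has {1,2,3,4,6,7,8}; region has {1,3,6,7} → only 5 remains.
(8,9) = 4: row 8 has {1,2,3,5,8,9}; col 9 has {1,2,5,6,7,8,9}; region has {1,3,5,6,7} → only 4 remains.
(9,6) = 2: row 9 has {1,3,4,5,6,7}; col 6 has {1,3,5,6,7,8,9}; region has {1,3,4,5,6,7} → only 2 remains.
(9,8) = 9: row 9 has {1,2,3,4,5,6,7}; col 8 has {1,2,3,4,5,6,7,8}; region has {1,2,3,4,5,6,7} → only 9 remains.
(1,4) = 5: row 1 has {1,2,4,6,7,8,9}; col 4 has {1,3,6,7,8,9}; region has {1,2,6,8,9} → only 5 remains.
(1,9) = 3: row 1 has {1,2,4,5,6,7,8,9}; col 9 has {1,2,4,5,6,7,8,9}; region has {1,2,5,6,8,9} → only 3 remains.
(2,6) = 4: row 2 has {1,2,3,5,6,7,8,9}; col 6 has {1,2,3,5,6,7,8,9}; region has {1,2,3,5,6,8,9} → only 4 remains.
(3,3) = 9: row 3 has {1,3,4,5,6,8}; col 3 has {1,2,3,4,5,6}; region has {1,3,5,6,7,8} → only 9 remains.
(3,4) = 2: row 3 has {1,3,4,5,6,8,9}; col 4 has {1,3,5,6,7,8,9}; region has {1,3,5,6,7,8,9} → only 2 remains.
(3,5) = 7: row 3 has {1,2,3,4,5,6,8,9}; col 5 has {1,2,3,4,5,6,8,9}; region has {1,2,3,4,5,6,8,9} → only 7 remains.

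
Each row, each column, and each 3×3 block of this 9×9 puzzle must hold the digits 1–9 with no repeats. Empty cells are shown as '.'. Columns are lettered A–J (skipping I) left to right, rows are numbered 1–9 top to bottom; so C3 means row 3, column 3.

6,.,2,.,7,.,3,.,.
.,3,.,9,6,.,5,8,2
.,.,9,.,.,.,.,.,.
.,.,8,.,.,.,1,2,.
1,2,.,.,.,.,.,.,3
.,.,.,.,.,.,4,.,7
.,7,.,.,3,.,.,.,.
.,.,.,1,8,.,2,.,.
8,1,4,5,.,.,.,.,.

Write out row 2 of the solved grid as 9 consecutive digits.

H9 = 3 (hidden single in row 9).
A7 = 2 (hidden single in column 1).
C2 = 1: in column 3, 1 can only go here (every other open cell in that column sees a 1).
F2 = 4: row 2 has {1,2,3,5,6,8,9}; col 6 has {}; box has {6,7,9} → only 4 remains.
D1 = 8 (sole candidate).
A2 = 7: row 2 has {1,2,3,4,5,6,8,9}; col 1 has {1,2,6,8}; box has {1,2,3,6,9} → only 7 remains.

731964582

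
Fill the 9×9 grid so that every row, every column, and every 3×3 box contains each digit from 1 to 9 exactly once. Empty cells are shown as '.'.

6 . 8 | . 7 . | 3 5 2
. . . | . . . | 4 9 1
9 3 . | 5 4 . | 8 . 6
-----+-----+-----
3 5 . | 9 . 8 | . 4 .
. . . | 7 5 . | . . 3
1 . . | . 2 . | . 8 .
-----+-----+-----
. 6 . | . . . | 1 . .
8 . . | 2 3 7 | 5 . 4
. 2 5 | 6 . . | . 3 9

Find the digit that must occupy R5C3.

R1C4 = 1 (sole candidate).
R1C6 = 9 (sole candidate).
R2C2 = 7 (sole candidate).
R2C3 = 2 (sole candidate).
R3C3 = 1 (sole candidate).
R3C6 = 2 (sole candidate).
R3C8 = 7 (sole candidate).
R4C9 = 7 (sole candidate).
R6C9 = 5 (sole candidate).
R7C8 = 2 (sole candidate).
R7C9 = 8 (sole candidate).
R8C3 = 9 (sole candidate).
R8C8 = 6 (sole candidate).
R9C7 = 7 (sole candidate).
R1C2 = 4 (sole candidate).
R2C1 = 5 (sole candidate).
R4C3 = 6 (sole candidate).
R4C5 = 1 (sole candidate).
R4C7 = 2 (sole candidate).
R5C3 = 4: row 5 has {3,5,7}; col 3 has {1,2,5,6,8,9}; box has {1,3,5,6} → only 4 remains.

4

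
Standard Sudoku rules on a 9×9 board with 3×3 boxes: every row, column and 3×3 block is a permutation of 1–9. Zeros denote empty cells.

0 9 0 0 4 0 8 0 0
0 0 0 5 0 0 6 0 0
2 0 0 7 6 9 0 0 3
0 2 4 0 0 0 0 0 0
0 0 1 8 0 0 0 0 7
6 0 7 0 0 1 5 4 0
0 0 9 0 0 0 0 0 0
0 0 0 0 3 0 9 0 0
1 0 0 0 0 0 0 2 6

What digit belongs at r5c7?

2

r1c3 = 6 (hidden single in row 1).
r5c6 = 4 (hidden single in row 5).
r5c8 = 6 (hidden single in row 5).
r8c3 = 2 (hidden single in column 3).
r5c7 = 2: in column 7, 2 can only go here (every other open cell in that column sees a 2).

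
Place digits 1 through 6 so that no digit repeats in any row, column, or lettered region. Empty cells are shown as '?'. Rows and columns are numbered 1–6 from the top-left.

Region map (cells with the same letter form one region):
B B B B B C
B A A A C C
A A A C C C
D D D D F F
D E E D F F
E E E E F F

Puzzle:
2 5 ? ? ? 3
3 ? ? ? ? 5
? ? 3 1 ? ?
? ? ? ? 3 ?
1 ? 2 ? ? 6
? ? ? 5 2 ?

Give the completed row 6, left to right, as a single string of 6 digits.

631524

row 3, column 1 = 5 (hidden single in row 3).
row 4, column 6 = 1 (hidden single in row 4).
row 4, column 3 = 5 (hidden single in row 4).
row 6, column 6 = 4: row 6 has {2,5}; col 6 has {1,3,5,6}; region has {1,2,3,6} → only 4 remains.
row 3, column 6 = 2 (sole candidate).
row 5, column 5 = 5 (sole candidate).
row 6, column 1 = 6: row 6 has {2,4,5}; col 1 has {1,2,3,5}; region has {2,5} → only 6 remains.
row 6, column 3 = 1: row 6 has {2,4,5,6}; col 3 has {2,3,5}; region has {2,5,6} → only 1 remains.
row 4, column 1 = 4 (sole candidate).
row 5, column 4 = 3 (sole candidate).
row 6, column 2 = 3: row 6 has {1,2,4,5,6}; col 2 has {5}; region has {1,2,5,6} → only 3 remains.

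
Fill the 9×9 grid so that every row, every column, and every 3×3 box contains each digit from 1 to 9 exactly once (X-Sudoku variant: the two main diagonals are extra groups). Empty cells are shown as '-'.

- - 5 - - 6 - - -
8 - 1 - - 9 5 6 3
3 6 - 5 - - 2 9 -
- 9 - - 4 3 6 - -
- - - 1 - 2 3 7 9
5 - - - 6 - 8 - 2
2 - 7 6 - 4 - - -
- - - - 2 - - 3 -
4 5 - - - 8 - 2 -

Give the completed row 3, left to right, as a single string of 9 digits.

R2C5 = 7: row 2 has {1,3,5,6,8,9}; col 5 has {2,4,6}; box has {5,6,9} → only 7 remains.
R3C3 = 4: row 3 has {2,3,5,6,9}; col 3 has {1,5,7}; box has {1,3,5,6,8}; main diagonal has {3} → only 4 remains.
R3C6 = 1: row 3 has {2,3,4,5,6,9}; col 6 has {2,3,4,6,8,9}; box has {5,6,7,9} → only 1 remains.
R5C1 = 6: row 5 has {1,2,3,7,9}; col 1 has {2,3,4,5,8}; box has {5,9} → only 6 remains.
R5C3 = 8: row 5 has {1,2,3,6,7,9}; col 3 has {1,4,5,7}; box has {5,6,9} → only 8 remains.
R5C5 = 5: row 5 has {1,2,3,6,7,8,9}; col 5 has {2,4,6,7}; box has {1,2,3,4,6}; main diagonal has {3,4}; anti-diagonal has {2,3,4,6,7} → only 5 remains.
R6C3 = 3: row 6 has {2,5,6,8}; col 3 has {1,4,5,7,8}; box has {5,6,8,9} → only 3 remains.
R6C4 = 9: row 6 has {2,3,5,6,8}; col 4 has {1,5,6}; box has {1,2,3,4,5,6}; anti-diagonal has {2,3,4,5,6,7} → only 9 remains.
R6C6 = 7: row 6 has {2,3,5,6,8,9}; col 6 has {1,2,3,4,6,8,9}; box has {1,2,3,4,5,6,9}; main diagonal has {3,4,5} → only 7 remains.
R8C4 = 7: row 8 has {2,3}; col 4 has {1,5,6,9}; box has {2,4,6,8} → only 7 remains.
R8C6 = 5: row 8 has {2,3,7}; col 6 has {1,2,3,4,6,7,8,9}; box has {2,4,6,7,8} → only 5 remains.
R9C4 = 3: row 9 has {2,4,5,8}; col 4 has {1,5,6,7,9}; box has {2,4,5,6,7,8} → only 3 remains.
R1C1 = 9: row 1 has {5,6}; col 1 has {2,3,4,5,6,8}; box has {1,3,4,5,6,8}; main diagonal has {3,4,5,7} → only 9 remains.
R2C2 = 2: row 2 has {1,3,5,6,7,8,9}; col 2 has {5,6,9}; box has {1,3,4,5,6,8,9}; main diagonal has {3,4,5,7,9} → only 2 remains.
R2C4 = 4: row 2 has {1,2,3,5,6,7,8,9}; col 4 has {1,3,5,6,7,9}; box has {1,5,6,7,9} → only 4 remains.
R3C5 = 8: row 3 has {1,2,3,4,5,6,9}; col 5 has {2,4,5,6,7}; box has {1,4,5,6,7,9} → only 8 remains.
R3C9 = 7: row 3 has {1,2,3,4,5,6,8,9}; col 9 has {2,3,9}; box has {2,3,5,6,9} → only 7 remains.

364581297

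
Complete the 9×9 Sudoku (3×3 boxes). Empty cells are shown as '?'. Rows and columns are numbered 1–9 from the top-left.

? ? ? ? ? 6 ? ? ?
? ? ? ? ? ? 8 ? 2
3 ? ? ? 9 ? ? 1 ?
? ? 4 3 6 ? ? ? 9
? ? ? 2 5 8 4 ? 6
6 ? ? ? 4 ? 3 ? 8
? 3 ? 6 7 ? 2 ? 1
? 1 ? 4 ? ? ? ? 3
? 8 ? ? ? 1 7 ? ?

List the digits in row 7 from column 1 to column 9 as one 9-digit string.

r4c6 = 7: row 4 has {3,4,6,9}; col 6 has {1,6,8}; box has {2,3,4,5,6,8} → only 7 remains.
r5c8 = 7: row 5 has {2,4,5,6,8}; col 8 has {1}; box has {3,4,6,8,9} → only 7 remains.
r6c6 = 9: row 6 has {3,4,6,8}; col 6 has {1,6,7,8}; box has {2,3,4,5,6,7,8} → only 9 remains.
r7c6 = 5: row 7 has {1,2,3,6,7}; col 6 has {1,6,7,8,9}; box has {1,4,6,7} → only 5 remains.
r8c6 = 2: row 8 has {1,3,4}; col 6 has {1,5,6,7,8,9}; box has {1,4,5,6,7} → only 2 remains.
r9c4 = 9: row 9 has {1,7,8}; col 4 has {2,3,4,6}; box has {1,2,4,5,6,7} → only 9 remains.
r9c5 = 3: row 9 has {1,7,8,9}; col 5 has {4,5,6,7,9}; box has {1,2,4,5,6,7,9} → only 3 remains.
r2c5 = 1: row 2 has {2,8}; col 5 has {3,4,5,6,7,9}; box has {6,9} → only 1 remains.
r3c6 = 4: row 3 has {1,3,9}; col 6 has {1,2,5,6,7,8,9}; box has {1,6,9} → only 4 remains.
r5c2 = 9: row 5 has {2,4,5,6,7,8}; col 2 has {1,3,8}; box has {4,6} → only 9 remains.
r6c4 = 1: row 6 has {3,4,6,8,9}; col 4 has {2,3,4,6,9}; box has {2,3,4,5,6,7,8,9} → only 1 remains.
r7c3 = 9: row 7 has {1,2,3,5,6,7}; col 3 has {4}; box has {1,3,8} → only 9 remains.
r8c5 = 8: row 8 has {1,2,3,4}; col 5 has {1,3,4,5,6,7,9}; box has {1,2,3,4,5,6,7,9} → only 8 remains.
r1c5 = 2: row 1 has {6}; col 5 has {1,3,4,5,6,7,8,9}; box has {1,4,6,9} → only 2 remains.
r2c6 = 3: row 2 has {1,2,8}; col 6 has {1,2,4,5,6,7,8,9}; box has {1,2,4,6,9} → only 3 remains.
r5c1 = 1: row 5 has {2,4,5,6,7,8,9}; col 1 has {3,6}; box has {4,6,9} → only 1 remains.
r5c3 = 3: row 5 has {1,2,4,5,6,7,8,9}; col 3 has {4,9}; box has {1,4,6,9} → only 3 remains.
r7c1 = 4: row 7 has {1,2,3,5,6,7,9}; col 1 has {1,3,6}; box has {1,3,8,9} → only 4 remains.
r7c8 = 8: row 7 has {1,2,3,4,5,6,7,9}; col 8 has {1,7}; box has {1,2,3,7} → only 8 remains.

439675281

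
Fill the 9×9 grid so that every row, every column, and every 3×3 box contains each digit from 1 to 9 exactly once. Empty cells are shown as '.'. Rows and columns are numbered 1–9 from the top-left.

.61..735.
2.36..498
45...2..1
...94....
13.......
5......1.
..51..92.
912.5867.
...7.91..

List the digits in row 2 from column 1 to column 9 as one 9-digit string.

273615498

row 1, column 1 = 8 (sole candidate).
row 1, column 4 = 4 (sole candidate).
row 1, column 5 = 9 (sole candidate).
row 1, column 9 = 2 (sole candidate).
row 2, column 2 = 7: row 2 has {2,3,4,6,8,9}; col 2 has {1,3,5,6}; box has {1,2,3,4,5,6,8} → only 7 remains.
row 2, column 5 = 1: row 2 has {2,3,4,6,7,8,9}; col 5 has {4,5,9}; box has {2,4,6,7,9} → only 1 remains.
row 2, column 6 = 5: row 2 has {1,2,3,4,6,7,8,9}; col 6 has {2,7,8,9}; box has {1,2,4,6,7,9} → only 5 remains.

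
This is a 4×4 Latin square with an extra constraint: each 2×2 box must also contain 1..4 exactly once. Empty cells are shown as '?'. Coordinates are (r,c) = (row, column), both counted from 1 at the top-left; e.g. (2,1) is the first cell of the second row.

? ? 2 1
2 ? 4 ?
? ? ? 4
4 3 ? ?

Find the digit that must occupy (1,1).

(1,1) = 3: row 1 has {1,2}; col 1 has {2,4}; box has {2} → only 3 remains.

3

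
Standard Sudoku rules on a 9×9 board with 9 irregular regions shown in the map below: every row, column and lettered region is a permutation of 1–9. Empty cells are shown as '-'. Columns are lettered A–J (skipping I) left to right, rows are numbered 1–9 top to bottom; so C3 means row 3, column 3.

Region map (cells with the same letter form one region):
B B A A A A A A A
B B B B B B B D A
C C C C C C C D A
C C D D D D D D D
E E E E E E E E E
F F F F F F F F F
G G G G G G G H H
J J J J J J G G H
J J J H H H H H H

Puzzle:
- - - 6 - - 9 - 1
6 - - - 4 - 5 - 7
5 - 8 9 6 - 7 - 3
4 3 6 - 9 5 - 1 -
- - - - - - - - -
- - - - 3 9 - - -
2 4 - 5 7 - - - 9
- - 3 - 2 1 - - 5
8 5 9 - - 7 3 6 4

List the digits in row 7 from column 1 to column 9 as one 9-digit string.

241573689

F3 = 2: row 3 has {3,5,6,7,8,9}; col 6 has {1,5,7,9}; region has {3,4,5,6,7,8,9} → only 2 remains.
H3 = 4: row 3 has {2,3,5,6,7,8,9}; col 8 has {1,6}; region has {1,5,6,9} → only 4 remains.
C7 = 1: row 7 has {2,4,5,7,9}; col 3 has {3,6,8,9}; region has {2,4,5,7} → only 1 remains.
H7 = 8: row 7 has {1,2,4,5,7,9}; col 8 has {1,4,6}; region has {3,4,5,6,7,9} → only 8 remains.
A8 = 7: row 8 has {1,2,3,5}; col 1 has {2,4,5,6,8}; region has {1,2,3,5,8,9} → only 7 remains.
B8 = 6: row 8 has {1,2,3,5,7}; col 2 has {3,4,5}; region has {1,2,3,5,7,8,9} → only 6 remains.
D8 = 4: row 8 has {1,2,3,5,6,7}; col 4 has {5,6,9}; region has {1,2,3,5,6,7,8,9} → only 4 remains.
G8 = 8: row 8 has {1,2,3,4,5,6,7}; col 7 has {3,5,7,9}; region has {1,2,4,5,7} → only 8 remains.
H8 = 9: row 8 has {1,2,3,4,5,6,7,8}; col 8 has {1,4,6,8}; region has {1,2,4,5,7,8} → only 9 remains.
E9 = 1: row 9 has {3,4,5,6,7,8,9}; col 5 has {2,3,4,6,7,9}; region has {3,4,5,6,7,8,9} → only 1 remains.
A1 = 3: row 1 has {1,6,9}; col 1 has {2,4,5,6,7,8}; region has {4,5,6} → only 3 remains.
C2 = 2: row 2 has {4,5,6,7}; col 3 has {1,3,6,8,9}; region has {3,4,5,6} → only 2 remains.
F2 = 8: row 2 has {2,4,5,6,7}; col 6 has {1,2,5,7,9}; region has {2,3,4,5,6} → only 8 remains.
H2 = 3: row 2 has {2,4,5,6,7,8}; col 8 has {1,4,6,8,9}; region has {1,4,5,6,9} → only 3 remains.
B3 = 1: row 3 has {2,3,4,5,6,7,8,9}; col 2 has {3,4,5,6}; region has {2,3,4,5,6,7,8,9} → only 1 remains.
G4 = 2: row 4 has {1,3,4,5,6,9}; col 7 has {3,5,7,8,9}; region has {1,3,4,5,6,9} → only 2 remains.
J4 = 8: row 4 has {1,2,3,4,5,6,9}; col 9 has {1,3,4,5,7,9}; region has {1,2,3,4,5,6,9} → only 8 remains.
A6 = 1: row 6 has {3,9}; col 1 has {2,3,4,5,6,7,8}; region has {3,9} → only 1 remains.
G7 = 6: row 7 has {1,2,4,5,7,8,9}; col 7 has {2,3,5,7,8,9}; region has {1,2,4,5,7,8,9} → only 6 remains.
D9 = 2: row 9 has {1,3,4,5,6,7,8,9}; col 4 has {4,5,6,9}; region has {1,3,4,5,6,7,8,9} → only 2 remains.
B1 = 7: row 1 has {1,3,6,9}; col 2 has {1,3,4,5,6}; region has {2,3,4,5,6,8} → only 7 remains.
F1 = 4: row 1 has {1,3,6,7,9}; col 6 has {1,2,5,7,8,9}; region has {1,3,6,7,9} → only 4 remains.
B2 = 9: row 2 has {2,3,4,5,6,7,8}; col 2 has {1,3,4,5,6,7}; region has {2,3,4,5,6,7,8} → only 9 remains.
D2 = 1: row 2 has {2,3,4,5,6,7,8,9}; col 4 has {2,4,5,6,9}; region has {2,3,4,5,6,7,8,9} → only 1 remains.
D4 = 7: row 4 has {1,2,3,4,5,6,8,9}; col 4 has {1,2,4,5,6,9}; region has {1,2,3,4,5,6,8,9} → only 7 remains.
A5 = 9: row 5 has {}; col 1 has {1,2,3,4,5,6,7,8}; region has {} → only 9 remains.
D6 = 8: row 6 has {1,3,9}; col 4 has {1,2,4,5,6,7,9}; region has {1,3,9} → only 8 remains.
G6 = 4: row 6 has {1,3,8,9}; col 7 has {2,3,5,6,7,8,9}; region has {1,3,8,9} → only 4 remains.
F7 = 3: row 7 has {1,2,4,5,6,7,8,9}; col 6 has {1,2,4,5,7,8,9}; region has {1,2,4,5,6,7,8,9} → only 3 remains.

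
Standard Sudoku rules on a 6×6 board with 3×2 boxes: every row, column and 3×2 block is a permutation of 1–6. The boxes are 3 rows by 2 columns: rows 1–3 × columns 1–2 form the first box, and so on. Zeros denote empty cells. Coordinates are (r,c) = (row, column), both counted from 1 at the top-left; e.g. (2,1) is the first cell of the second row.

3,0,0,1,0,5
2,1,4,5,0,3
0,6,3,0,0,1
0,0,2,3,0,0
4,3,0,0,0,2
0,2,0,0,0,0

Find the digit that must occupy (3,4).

(1,2) = 4 (sole candidate).
(1,3) = 6 (sole candidate).
(1,5) = 2 (sole candidate).
(2,5) = 6 (sole candidate).
(3,1) = 5 (sole candidate).
(3,4) = 2: row 3 has {1,3,5,6}; col 4 has {1,3,5}; box has {1,3,4,5,6} → only 2 remains.

2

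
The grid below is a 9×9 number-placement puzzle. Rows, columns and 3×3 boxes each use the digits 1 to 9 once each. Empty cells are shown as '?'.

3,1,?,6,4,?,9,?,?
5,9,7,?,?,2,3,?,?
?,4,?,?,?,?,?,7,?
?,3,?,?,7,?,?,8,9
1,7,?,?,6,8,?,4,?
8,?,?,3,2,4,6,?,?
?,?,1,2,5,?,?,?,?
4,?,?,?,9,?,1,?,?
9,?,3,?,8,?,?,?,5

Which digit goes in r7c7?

4

r2c5 = 1 (sole candidate).
r2c8 = 6 (sole candidate).
r3c5 = 3 (sole candidate).
r6c2 = 5 (sole candidate).
r6c3 = 9 (sole candidate).
r6c8 = 1 (sole candidate).
r6c9 = 7 (sole candidate).
r8c4 = 7 (sole candidate).
r9c8 = 2 (sole candidate).
r1c8 = 5 (sole candidate).
r2c4 = 8 (sole candidate).
r2c9 = 4 (sole candidate).
r5c3 = 2 (sole candidate).
r5c7 = 5 (sole candidate).
r5c9 = 3 (sole candidate).
r8c8 = 3 (sole candidate).
r9c2 = 6 (sole candidate).
r9c6 = 1 (sole candidate).
r1c3 = 8 (sole candidate).
r1c6 = 7 (sole candidate).
r1c9 = 2 (sole candidate).
r3c3 = 6 (sole candidate).
r3c7 = 8 (sole candidate).
r3c9 = 1 (sole candidate).
r4c1 = 6 (sole candidate).
r4c3 = 4 (sole candidate).
r4c6 = 5 (sole candidate).
r4c7 = 2 (sole candidate).
r5c4 = 9 (sole candidate).
r7c1 = 7 (sole candidate).
r7c2 = 8 (sole candidate).
r7c7 = 4: row 7 has {1,2,5,7,8}; col 7 has {1,2,3,5,6,8,9}; box has {1,2,3,5} → only 4 remains.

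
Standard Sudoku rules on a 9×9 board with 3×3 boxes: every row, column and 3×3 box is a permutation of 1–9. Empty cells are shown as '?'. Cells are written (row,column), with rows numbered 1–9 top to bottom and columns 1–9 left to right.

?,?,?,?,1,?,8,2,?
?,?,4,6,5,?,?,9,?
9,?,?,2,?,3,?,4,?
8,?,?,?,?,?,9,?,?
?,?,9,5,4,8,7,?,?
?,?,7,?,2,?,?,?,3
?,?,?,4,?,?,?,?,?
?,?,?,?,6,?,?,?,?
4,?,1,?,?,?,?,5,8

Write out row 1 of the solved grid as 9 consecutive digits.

(2,6) = 7 (sole candidate).
(2,9) = 1 (sole candidate).
(3,5) = 8 (sole candidate).
(1,4) = 9: row 1 has {1,2,8}; col 4 has {2,4,5,6}; box has {1,2,3,5,6,7,8} → only 9 remains.
(1,6) = 4: row 1 has {1,2,8,9}; col 6 has {3,7,8}; box has {1,2,3,5,6,7,8,9} → only 4 remains.
(2,7) = 3 (sole candidate).
(6,4) = 1 (sole candidate).
(2,1) = 2 (sole candidate).
(2,2) = 8 (sole candidate).
(4,6) = 6 (sole candidate).
(4,8) = 1 (sole candidate).
(5,8) = 6 (sole candidate).
(5,9) = 2 (sole candidate).
(6,6) = 9 (sole candidate).
(6,8) = 8 (sole candidate).
(9,6) = 2 (sole candidate).
(9,7) = 6 (sole candidate).
(3,7) = 5 (sole candidate).
(6,7) = 4 (sole candidate).
(3,3) = 6 (sole candidate).
(3,9) = 7 (sole candidate).
(4,9) = 5 (sole candidate).
(7,9) = 9 (sole candidate).
(8,9) = 4 (sole candidate).
(1,9) = 6: row 1 has {1,2,4,8,9}; col 9 has {1,2,3,4,5,7,8,9}; box has {1,2,3,4,5,7,8,9} → only 6 remains.
(3,2) = 1 (sole candidate).
(5,2) = 3 (sole candidate).
(4,3) = 2 (sole candidate).
(5,1) = 1 (sole candidate).
(4,2) = 4 (sole candidate).
(7,3) = 8 (hidden single in row 7).
(8,4) = 8 (hidden single in row 8).
(8,2) = 9 (hidden single in row 8).
(9,2) = 7 (sole candidate).
(9,4) = 3 (sole candidate).
(9,5) = 9 (sole candidate).
(1,2) = 5: row 1 has {1,2,4,6,8,9}; col 2 has {1,3,4,7,8,9}; box has {1,2,4,6,8,9} → only 5 remains.
(1,3) = 3: row 1 has {1,2,4,5,6,8,9}; col 3 has {1,2,4,6,7,8,9}; box has {1,2,4,5,6,8,9} → only 3 remains.
(4,4) = 7 (sole candidate).
(4,5) = 3 (sole candidate).
(6,2) = 6 (sole candidate).
(7,2) = 2 (sole candidate).
(7,5) = 7 (sole candidate).
(7,7) = 1 (sole candidate).
(7,8) = 3 (sole candidate).
(8,3) = 5 (sole candidate).
(8,6) = 1 (sole candidate).
(8,7) = 2 (sole candidate).
(8,8) = 7 (sole candidate).
(1,1) = 7: row 1 has {1,2,3,4,5,6,8,9}; col 1 has {1,2,4,8,9}; box has {1,2,3,4,5,6,8,9} → only 7 remains.

753914826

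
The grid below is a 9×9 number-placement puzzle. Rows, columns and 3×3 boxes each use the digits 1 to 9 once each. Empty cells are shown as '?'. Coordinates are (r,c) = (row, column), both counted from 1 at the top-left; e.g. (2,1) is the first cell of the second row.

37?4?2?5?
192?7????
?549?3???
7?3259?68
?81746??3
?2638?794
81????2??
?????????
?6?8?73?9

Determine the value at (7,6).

(1,3) = 8: row 1 has {2,3,4,5,7}; col 3 has {1,2,3,4,6}; box has {1,2,3,4,5,7,9} → only 8 remains.
(2,9) = 6: row 2 has {1,2,7,9}; col 9 has {3,4,8,9}; box has {5} → only 6 remains.
(3,1) = 6: row 3 has {3,4,5,9}; col 1 has {1,3,7,8}; box has {1,2,3,4,5,7,8,9} → only 6 remains.
(3,5) = 1: row 3 has {3,4,5,6,9}; col 5 has {4,5,7,8}; box has {2,3,4,7,9} → only 1 remains.
(3,7) = 8: row 3 has {1,3,4,5,6,9}; col 7 has {2,3,7}; box has {5,6} → only 8 remains.
(4,2) = 4: row 4 has {2,3,5,6,7,8,9}; col 2 has {1,2,5,6,7,8,9}; box has {1,2,3,6,7,8} → only 4 remains.
(4,7) = 1: row 4 has {2,3,4,5,6,7,8,9}; col 7 has {2,3,7,8}; box has {3,4,6,7,8,9} → only 1 remains.
(5,7) = 5: row 5 has {1,3,4,6,7,8}; col 7 has {1,2,3,7,8}; box has {1,3,4,6,7,8,9} → only 5 remains.
(5,8) = 2: row 5 has {1,3,4,5,6,7,8}; col 8 has {5,6,9}; box has {1,3,4,5,6,7,8,9} → only 2 remains.
(6,1) = 5: row 6 has {2,3,4,6,7,8,9}; col 1 has {1,3,6,7,8}; box has {1,2,3,4,6,7,8} → only 5 remains.
(6,6) = 1: row 6 has {2,3,4,5,6,7,8,9}; col 6 has {2,3,6,7,9}; box has {2,3,4,5,6,7,8,9} → only 1 remains.
(8,2) = 3: row 8 has {}; col 2 has {1,2,4,5,6,7,8,9}; box has {1,6,8} → only 3 remains.
(9,3) = 5: row 9 has {3,6,7,8,9}; col 3 has {1,2,3,4,6,8}; box has {1,3,6,8} → only 5 remains.
(9,5) = 2: row 9 has {3,5,6,7,8,9}; col 5 has {1,4,5,7,8}; box has {7,8} → only 2 remains.
(1,5) = 6: row 1 has {2,3,4,5,7,8}; col 5 has {1,2,4,5,7,8}; box has {1,2,3,4,7,9} → only 6 remains.
(1,7) = 9: row 1 has {2,3,4,5,6,7,8}; col 7 has {1,2,3,5,7,8}; box has {5,6,8} → only 9 remains.
(1,9) = 1: row 1 has {2,3,4,5,6,7,8,9}; col 9 has {3,4,6,8,9}; box has {5,6,8,9} → only 1 remains.
(2,4) = 5: row 2 has {1,2,6,7,9}; col 4 has {2,3,4,7,8,9}; box has {1,2,3,4,6,7,9} → only 5 remains.
(2,6) = 8: row 2 has {1,2,5,6,7,9}; col 6 has {1,2,3,6,7,9}; box has {1,2,3,4,5,6,7,9} → only 8 remains.
(2,7) = 4: row 2 has {1,2,5,6,7,8,9}; col 7 has {1,2,3,5,7,8,9}; box has {1,5,6,8,9} → only 4 remains.
(2,8) = 3: row 2 has {1,2,4,5,6,7,8,9}; col 8 has {2,5,6,9}; box has {1,4,5,6,8,9} → only 3 remains.
(3,8) = 7: row 3 has {1,3,4,5,6,8,9}; col 8 has {2,3,5,6,9}; box has {1,3,4,5,6,8,9} → only 7 remains.
(3,9) = 2: row 3 has {1,3,4,5,6,7,8,9}; col 9 has {1,3,4,6,8,9}; box has {1,3,4,5,6,7,8,9} → only 2 remains.
(5,1) = 9: row 5 has {1,2,3,4,5,6,7,8}; col 1 has {1,3,5,6,7,8}; box has {1,2,3,4,5,6,7,8} → only 9 remains.
(7,4) = 6: row 7 has {1,2,8}; col 4 has {2,3,4,5,7,8,9}; box has {2,7,8} → only 6 remains.
(7,8) = 4: row 7 has {1,2,6,8}; col 8 has {2,3,5,6,7,9}; box has {2,3,9} → only 4 remains.
(8,4) = 1: row 8 has {3}; col 4 has {2,3,4,5,6,7,8,9}; box has {2,6,7,8} → only 1 remains.
(8,5) = 9: row 8 has {1,3}; col 5 has {1,2,4,5,6,7,8}; box has {1,2,6,7,8} → only 9 remains.
(8,7) = 6: row 8 has {1,3,9}; col 7 has {1,2,3,4,5,7,8,9}; box has {2,3,4,9} → only 6 remains.
(8,8) = 8: row 8 has {1,3,6,9}; col 8 has {2,3,4,5,6,7,9}; box has {2,3,4,6,9} → only 8 remains.
(9,1) = 4: row 9 has {2,3,5,6,7,8,9}; col 1 has {1,3,5,6,7,8,9}; box has {1,3,5,6,8} → only 4 remains.
(9,8) = 1: row 9 has {2,3,4,5,6,7,8,9}; col 8 has {2,3,4,5,6,7,8,9}; box has {2,3,4,6,8,9} → only 1 remains.
(7,5) = 3: row 7 has {1,2,4,6,8}; col 5 has {1,2,4,5,6,7,8,9}; box has {1,2,6,7,8,9} → only 3 remains.
(7,6) = 5: row 7 has {1,2,3,4,6,8}; col 6 has {1,2,3,6,7,8,9}; box has {1,2,3,6,7,8,9} → only 5 remains.

5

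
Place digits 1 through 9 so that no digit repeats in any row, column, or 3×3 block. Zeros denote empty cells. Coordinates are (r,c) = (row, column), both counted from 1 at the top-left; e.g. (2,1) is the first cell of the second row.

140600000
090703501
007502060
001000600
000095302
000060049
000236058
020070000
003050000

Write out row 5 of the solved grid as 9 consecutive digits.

764895312

(1,5) = 8: row 1 has {1,4,6}; col 5 has {3,5,6,7,9}; box has {2,3,5,6,7} → only 8 remains.
(1,6) = 9: row 1 has {1,4,6,8}; col 6 has {2,3,5,6}; box has {2,3,5,6,7,8} → only 9 remains.
(2,5) = 4: row 2 has {1,3,5,7,9}; col 5 has {3,5,6,7,8,9}; box has {2,3,5,6,7,8,9} → only 4 remains.
(3,5) = 1: row 3 has {2,5,6,7}; col 5 has {3,4,5,6,7,8,9}; box has {2,3,4,5,6,7,8,9} → only 1 remains.
(4,5) = 2: row 4 has {1,6}; col 5 has {1,3,4,5,6,7,8,9}; box has {5,6,9} → only 2 remains.
(1,3) = 5: in row 1, 5 can only go here (every other open cell in that row sees a 5).
(3,7) = 9: in row 3, 9 can only go here (every other open cell in that row sees a 9).
(3,9) = 4: in row 3, 4 can only go here (every other open cell in that row sees a 4).
(4,1) = 9: in row 4, 9 can only go here (every other open cell in that row sees a 9).
(7,3) = 9: in row 7, 9 can only go here (every other open cell in that row sees a 9).
(8,1) = 5: in row 8, 5 can only go here (every other open cell in that row sees a 5).
(6,2) = 5: in row 6, 5 can only go here (every other open cell in that row sees a 5).
(4,9) = 5: in row 4, 5 can only go here (every other open cell in that row sees a 5).
(6,7) = 8: in column 7, 8 can only go here (every other open cell in that column sees an 8).
(4,8) = 7: row 4 has {1,2,5,6,9}; col 8 has {4,5,6}; box has {2,3,4,5,6,8,9} → only 7 remains.
(5,8) = 1: row 5 has {2,3,5,9}; col 8 has {4,5,6,7}; box has {2,3,4,5,6,7,8,9} → only 1 remains.
(6,3) = 2: row 6 has {4,5,6,8,9}; col 3 has {1,3,5,7,9}; box has {1,5,9} → only 2 remains.
(2,1) = 2: in column 1, 2 can only go here (every other open cell in that column sees a 2).
(2,8) = 8: row 2 has {1,2,3,4,5,7,9}; col 8 has {1,4,5,6,7}; box has {1,4,5,6,9} → only 8 remains.
(2,3) = 6: row 2 has {1,2,3,4,5,7,8,9}; col 3 has {1,2,3,5,7,9}; box has {1,2,4,5,7,9} → only 6 remains.
(8,9) = 6: in row 8, 6 can only go here (every other open cell in that row sees a 6).
(9,9) = 7: row 9 has {3,5}; col 9 has {1,2,4,5,6,8,9}; box has {5,6,8} → only 7 remains.
(1,9) = 3: row 1 has {1,4,5,6,8,9}; col 9 has {1,2,4,5,6,7,8,9}; box has {1,4,5,6,8,9} → only 3 remains.
(1,8) = 2: row 1 has {1,3,4,5,6,8,9}; col 8 has {1,4,5,6,7,8}; box has {1,3,4,5,6,8,9} → only 2 remains.
(9,8) = 9: row 9 has {3,5,7}; col 8 has {1,2,4,5,6,7,8}; box has {5,6,7,8} → only 9 remains.
(1,7) = 7: row 1 has {1,2,3,4,5,6,8,9}; col 7 has {3,5,6,8,9}; box has {1,2,3,4,5,6,8,9} → only 7 remains.
(8,8) = 3: row 8 has {2,5,6,7}; col 8 has {1,2,4,5,6,7,8,9}; box has {5,6,7,8,9} → only 3 remains.
(8,4) = 9: in row 8, 9 can only go here (every other open cell in that row sees a 9).
(9,7) = 2: in row 9, 2 can only go here (every other open cell in that row sees a 2).
(6,6) = 7: in column 6, 7 can only go here (every other open cell in that column sees a 7).
(6,1) = 3: row 6 has {2,4,5,6,7,8,9}; col 1 has {1,2,5,9}; box has {1,2,5,9} → only 3 remains.
(6,4) = 1: row 6 has {2,3,4,5,6,7,8,9}; col 4 has {2,5,6,7,9}; box has {2,5,6,7,9} → only 1 remains.
(3,1) = 8: row 3 has {1,2,4,5,6,7,9}; col 1 has {1,2,3,5,9}; box has {1,2,4,5,6,7,9} → only 8 remains.
(3,2) = 3: row 3 has {1,2,4,5,6,7,8,9}; col 2 has {2,4,5,9}; box has {1,2,4,5,6,7,8,9} → only 3 remains.
(4,2) = 8: row 4 has {1,2,5,6,7,9}; col 2 has {2,3,4,5,9}; box has {1,2,3,5,9} → only 8 remains.
(4,6) = 4: row 4 has {1,2,5,6,7,8,9}; col 6 has {2,3,5,6,7,9}; box has {1,2,5,6,7,9} → only 4 remains.
(5,3) = 4: row 5 has {1,2,3,5,9}; col 3 has {1,2,3,5,6,7,9}; box has {1,2,3,5,8,9} → only 4 remains.
(5,4) = 8: row 5 has {1,2,3,4,5,9}; col 4 has {1,2,5,6,7,9}; box has {1,2,4,5,6,7,9} → only 8 remains.
(8,3) = 8: row 8 has {2,3,5,6,7,9}; col 3 has {1,2,3,4,5,6,7,9}; box has {2,3,5,9} → only 8 remains.
(8,6) = 1: row 8 has {2,3,5,6,7,8,9}; col 6 has {2,3,4,5,6,7,9}; box has {2,3,5,6,7,9} → only 1 remains.
(8,7) = 4: row 8 has {1,2,3,5,6,7,8,9}; col 7 has {2,3,5,6,7,8,9}; box has {2,3,5,6,7,8,9} → only 4 remains.
(9,4) = 4: row 9 has {2,3,5,7,9}; col 4 has {1,2,5,6,7,8,9}; box has {1,2,3,5,6,7,9} → only 4 remains.
(9,6) = 8: row 9 has {2,3,4,5,7,9}; col 6 has {1,2,3,4,5,6,7,9}; box has {1,2,3,4,5,6,7,9} → only 8 remains.
(4,4) = 3: row 4 has {1,2,4,5,6,7,8,9}; col 4 has {1,2,4,5,6,7,8,9}; box has {1,2,4,5,6,7,8,9} → only 3 remains.
(7,7) = 1: row 7 has {2,3,5,6,8,9}; col 7 has {2,3,4,5,6,7,8,9}; box has {2,3,4,5,6,7,8,9} → only 1 remains.
(9,1) = 6: row 9 has {2,3,4,5,7,8,9}; col 1 has {1,2,3,5,8,9}; box has {2,3,5,8,9} → only 6 remains.
(9,2) = 1: row 9 has {2,3,4,5,6,7,8,9}; col 2 has {2,3,4,5,8,9}; box has {2,3,5,6,8,9} → only 1 remains.
(5,1) = 7: row 5 has {1,2,3,4,5,8,9}; col 1 has {1,2,3,5,6,8,9}; box has {1,2,3,4,5,8,9} → only 7 remains.
(5,2) = 6: row 5 has {1,2,3,4,5,7,8,9}; col 2 has {1,2,3,4,5,8,9}; box has {1,2,3,4,5,7,8,9} → only 6 remains.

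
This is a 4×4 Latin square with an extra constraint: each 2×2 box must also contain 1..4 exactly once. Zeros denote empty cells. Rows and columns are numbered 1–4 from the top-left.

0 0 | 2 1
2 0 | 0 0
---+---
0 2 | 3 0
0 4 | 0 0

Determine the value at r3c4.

r1c2 = 3: row 1 has {1,2}; col 2 has {2,4}; box has {2} → only 3 remains.
r2c2 = 1: row 2 has {2}; col 2 has {2,3,4}; box has {2,3} → only 1 remains.
r2c3 = 4: row 2 has {1,2}; col 3 has {2,3}; box has {1,2} → only 4 remains.
r2c4 = 3: row 2 has {1,2,4}; col 4 has {1}; box has {1,2,4} → only 3 remains.
r3c1 = 1: row 3 has {2,3}; col 1 has {2}; box has {2,4} → only 1 remains.
r3c4 = 4: row 3 has {1,2,3}; col 4 has {1,3}; box has {3} → only 4 remains.

4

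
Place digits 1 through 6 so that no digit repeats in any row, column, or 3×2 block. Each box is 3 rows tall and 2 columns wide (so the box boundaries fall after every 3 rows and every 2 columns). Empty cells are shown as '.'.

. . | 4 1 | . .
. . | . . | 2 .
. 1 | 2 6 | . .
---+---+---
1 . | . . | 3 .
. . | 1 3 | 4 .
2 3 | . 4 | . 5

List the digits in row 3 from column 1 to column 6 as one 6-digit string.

r2c4 = 5: row 2 has {2}; col 4 has {1,3,4,6}; box has {1,2,4,6} → only 5 remains.
r3c5 = 5: row 3 has {1,2,6}; col 5 has {2,3,4}; box has {2} → only 5 remains.
r4c4 = 2: row 4 has {1,3}; col 4 has {1,3,4,5,6}; box has {1,3,4} → only 2 remains.
r4c6 = 6: row 4 has {1,2,3}; col 6 has {5}; box has {3,4,5} → only 6 remains.
r5c6 = 2: row 5 has {1,3,4}; col 6 has {5,6}; box has {3,4,5,6} → only 2 remains.
r6c3 = 6: row 6 has {2,3,4,5}; col 3 has {1,2,4}; box has {1,2,3,4} → only 6 remains.
r6c5 = 1: row 6 has {2,3,4,5,6}; col 5 has {2,3,4,5}; box has {2,3,4,5,6} → only 1 remains.
r1c5 = 6: row 1 has {1,4}; col 5 has {1,2,3,4,5}; box has {2,5} → only 6 remains.
r1c6 = 3: row 1 has {1,4,6}; col 6 has {2,5,6}; box has {2,5,6} → only 3 remains.
r2c3 = 3: row 2 has {2,5}; col 3 has {1,2,4,6}; box has {1,2,4,5,6} → only 3 remains.
r3c6 = 4: row 3 has {1,2,5,6}; col 6 has {2,3,5,6}; box has {2,3,5,6} → only 4 remains.
r4c3 = 5: row 4 has {1,2,3,6}; col 3 has {1,2,3,4,6}; box has {1,2,3,4,6} → only 5 remains.
r1c1 = 5: row 1 has {1,3,4,6}; col 1 has {1,2}; box has {1} → only 5 remains.
r1c2 = 2: row 1 has {1,3,4,5,6}; col 2 has {1,3}; box has {1,5} → only 2 remains.
r2c6 = 1: row 2 has {2,3,5}; col 6 has {2,3,4,5,6}; box has {2,3,4,5,6} → only 1 remains.
r3c1 = 3: row 3 has {1,2,4,5,6}; col 1 has {1,2,5}; box has {1,2,5} → only 3 remains.

312654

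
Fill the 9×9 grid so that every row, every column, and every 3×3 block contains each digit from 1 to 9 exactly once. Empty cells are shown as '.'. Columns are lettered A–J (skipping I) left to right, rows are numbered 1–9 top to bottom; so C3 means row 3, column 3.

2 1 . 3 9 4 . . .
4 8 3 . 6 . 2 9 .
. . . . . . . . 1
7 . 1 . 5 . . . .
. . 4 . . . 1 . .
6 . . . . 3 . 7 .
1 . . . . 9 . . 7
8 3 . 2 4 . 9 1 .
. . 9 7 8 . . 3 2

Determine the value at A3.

J2 = 5: row 2 has {2,3,4,6,8,9}; col 9 has {1,2,7}; box has {1,2,9} → only 5 remains.
E7 = 3: row 7 has {1,7,9}; col 5 has {4,5,6,8,9}; box has {2,4,7,8,9} → only 3 remains.
J8 = 6: row 8 has {1,2,3,4,8,9}; col 9 has {1,2,5,7}; box has {1,2,3,7,9} → only 6 remains.
A9 = 5: row 9 has {2,3,7,8,9}; col 1 has {1,2,4,6,7,8}; box has {1,3,8,9} → only 5 remains.
G9 = 4: row 9 has {2,3,5,7,8,9}; col 7 has {1,2,9}; box has {1,2,3,6,7,9} → only 4 remains.
J1 = 8: row 1 has {1,2,3,4,9}; col 9 has {1,2,5,6,7}; box has {1,2,5,9} → only 8 remains.
D2 = 1: row 2 has {2,3,4,5,6,8,9}; col 4 has {2,3,7}; box has {3,4,6,9} → only 1 remains.
F2 = 7: row 2 has {1,2,3,4,5,6,8,9}; col 6 has {3,4,9}; box has {1,3,4,6,9} → only 7 remains.
A3 = 9: row 3 has {1}; col 1 has {1,2,4,5,6,7,8}; box has {1,2,3,4,8} → only 9 remains.

9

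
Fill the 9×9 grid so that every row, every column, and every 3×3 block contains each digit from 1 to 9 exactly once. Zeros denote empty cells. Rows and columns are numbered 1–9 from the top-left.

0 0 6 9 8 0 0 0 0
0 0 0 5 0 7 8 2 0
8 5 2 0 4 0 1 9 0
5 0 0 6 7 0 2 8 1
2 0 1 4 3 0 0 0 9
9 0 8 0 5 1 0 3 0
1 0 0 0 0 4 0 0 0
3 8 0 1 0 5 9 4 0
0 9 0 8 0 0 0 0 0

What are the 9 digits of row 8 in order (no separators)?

row 2, column 1 = 4: row 2 has {2,5,7,8}; col 1 has {1,2,3,5,8,9}; box has {2,5,6,8} → only 4 remains.
row 3, column 4 = 3: row 3 has {1,2,4,5,8,9}; col 4 has {1,4,5,6,8,9}; box has {4,5,7,8,9} → only 3 remains.
row 3, column 6 = 6: row 3 has {1,2,3,4,5,8,9}; col 6 has {1,4,5,7}; box has {3,4,5,7,8,9} → only 6 remains.
row 3, column 9 = 7: row 3 has {1,2,3,4,5,6,8,9}; col 9 has {1,9}; box has {1,2,8,9} → only 7 remains.
row 4, column 6 = 9: row 4 has {1,2,5,6,7,8}; col 6 has {1,4,5,6,7}; box has {1,3,4,5,6,7} → only 9 remains.
row 5, column 6 = 8: row 5 has {1,2,3,4,9}; col 6 has {1,4,5,6,7,9}; box has {1,3,4,5,6,7,9} → only 8 remains.
row 6, column 4 = 2: row 6 has {1,3,5,8,9}; col 4 has {1,3,4,5,6,8,9}; box has {1,3,4,5,6,7,8,9} → only 2 remains.
row 7, column 4 = 7: row 7 has {1,4}; col 4 has {1,2,3,4,5,6,8,9}; box has {1,4,5,8} → only 7 remains.
row 8, column 3 = 7: row 8 has {1,3,4,5,8,9}; col 3 has {1,2,6,8}; box has {1,3,8,9} → only 7 remains.
row 9, column 1 = 6: row 9 has {8,9}; col 1 has {1,2,3,4,5,8,9}; box has {1,3,7,8,9} → only 6 remains.
row 9, column 5 = 2: row 9 has {6,8,9}; col 5 has {3,4,5,7,8}; box has {1,4,5,7,8} → only 2 remains.
row 9, column 6 = 3: row 9 has {2,6,8,9}; col 6 has {1,4,5,6,7,8,9}; box has {1,2,4,5,7,8} → only 3 remains.
row 9, column 9 = 5: row 9 has {2,3,6,8,9}; col 9 has {1,7,9}; box has {4,9} → only 5 remains.
row 1, column 1 = 7: row 1 has {6,8,9}; col 1 has {1,2,3,4,5,6,8,9}; box has {2,4,5,6,8} → only 7 remains.
row 1, column 6 = 2: row 1 has {6,7,8,9}; col 6 has {1,3,4,5,6,7,8,9}; box has {3,4,5,6,7,8,9} → only 2 remains.
row 1, column 8 = 5: row 1 has {2,6,7,8,9}; col 8 has {2,3,4,8,9}; box has {1,2,7,8,9} → only 5 remains.
row 2, column 5 = 1: row 2 has {2,4,5,7,8}; col 5 has {2,3,4,5,7,8}; box has {2,3,4,5,6,7,8,9} → only 1 remains.
row 7, column 2 = 2: row 7 has {1,4,7}; col 2 has {5,8,9}; box has {1,3,6,7,8,9} → only 2 remains.
row 7, column 3 = 5: row 7 has {1,2,4,7}; col 3 has {1,2,6,7,8}; box has {1,2,3,6,7,8,9} → only 5 remains.
row 7, column 8 = 6: row 7 has {1,2,4,5,7}; col 8 has {2,3,4,5,8,9}; box has {4,5,9} → only 6 remains.
row 8, column 5 = 6: row 8 has {1,3,4,5,7,8,9}; col 5 has {1,2,3,4,5,7,8}; box has {1,2,3,4,5,7,8} → only 6 remains.
row 8, column 9 = 2: row 8 has {1,3,4,5,6,7,8,9}; col 9 has {1,5,7,9}; box has {4,5,6,9} → only 2 remains.

387165942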